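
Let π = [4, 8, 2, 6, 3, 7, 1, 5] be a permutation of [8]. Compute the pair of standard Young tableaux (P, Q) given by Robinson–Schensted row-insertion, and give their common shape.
P = [1, 3, 5] / [2, 6, 7] / [4] / [8];  Q = [1, 2, 6] / [3, 4, 8] / [5] / [7];  common shape = (3, 3, 1, 1)

Row-insert the values π_1, π_2, … into P one at a time, bumping the leftmost entry strictly greater than the inserted value down to the next row. The recording tableau Q records, in position (i, j), the step at which that cell was added to P.
  Insert 4 (step 1): P = [4];  Q = [1]
  Insert 8 (step 2): P = [4, 8];  Q = [1, 2]
  Insert 2 (step 3): P = [2, 8] / [4];  Q = [1, 2] / [3]
  Insert 6 (step 4): P = [2, 6] / [4, 8];  Q = [1, 2] / [3, 4]
  Insert 3 (step 5): P = [2, 3] / [4, 6] / [8];  Q = [1, 2] / [3, 4] / [5]
  Insert 7 (step 6): P = [2, 3, 7] / [4, 6] / [8];  Q = [1, 2, 6] / [3, 4] / [5]
  Insert 1 (step 7): P = [1, 3, 7] / [2, 6] / [4] / [8];  Q = [1, 2, 6] / [3, 4] / [5] / [7]
  Insert 5 (step 8): P = [1, 3, 5] / [2, 6, 7] / [4] / [8];  Q = [1, 2, 6] / [3, 4, 8] / [5] / [7]
Final shape: (3, 3, 1, 1).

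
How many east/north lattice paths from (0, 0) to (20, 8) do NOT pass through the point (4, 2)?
Number of paths = 1988910

Total paths from (0, 0) to (20, 8): C(28, 20) = 3108105. Paths through (4, 2): (paths (0, 0) → (4, 2)) × (paths (4, 2) → (20, 8)) = C(6, 4) · C(22, 16) = 15 · 74613 = 1119195. Avoidance count = 3108105 − 1119195 = 1988910.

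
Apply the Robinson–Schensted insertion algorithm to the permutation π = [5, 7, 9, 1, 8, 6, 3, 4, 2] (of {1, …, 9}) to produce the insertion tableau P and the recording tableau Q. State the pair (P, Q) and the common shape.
P = [1, 2, 4] / [3, 6, 8] / [5] / [7] / [9];  Q = [1, 2, 3] / [4, 5, 8] / [6] / [7] / [9];  common shape = (3, 3, 1, 1, 1)

Row-insert the values π_1, π_2, … into P one at a time, bumping the leftmost entry strictly greater than the inserted value down to the next row. The recording tableau Q records, in position (i, j), the step at which that cell was added to P.
  Insert 5 (step 1): P = [5];  Q = [1]
  Insert 7 (step 2): P = [5, 7];  Q = [1, 2]
  Insert 9 (step 3): P = [5, 7, 9];  Q = [1, 2, 3]
  Insert 1 (step 4): P = [1, 7, 9] / [5];  Q = [1, 2, 3] / [4]
  Insert 8 (step 5): P = [1, 7, 8] / [5, 9];  Q = [1, 2, 3] / [4, 5]
  Insert 6 (step 6): P = [1, 6, 8] / [5, 7] / [9];  Q = [1, 2, 3] / [4, 5] / [6]
  Insert 3 (step 7): P = [1, 3, 8] / [5, 6] / [7] / [9];  Q = [1, 2, 3] / [4, 5] / [6] / [7]
  Insert 4 (step 8): P = [1, 3, 4] / [5, 6, 8] / [7] / [9];  Q = [1, 2, 3] / [4, 5, 8] / [6] / [7]
  Insert 2 (step 9): P = [1, 2, 4] / [3, 6, 8] / [5] / [7] / [9];  Q = [1, 2, 3] / [4, 5, 8] / [6] / [7] / [9]
Final shape: (3, 3, 1, 1, 1).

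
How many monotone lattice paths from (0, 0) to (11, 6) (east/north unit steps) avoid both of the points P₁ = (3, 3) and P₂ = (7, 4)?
Number of paths = 5626

Inclusion–exclusion. Total paths: C(17, 11) = 12376. Through P₁: C(6, 3)·C(11, 8) = 3300. Through P₂: C(11, 7)·C(6, 4) = 4950. Since P₁ is strictly southwest of P₂, a monotone path through both must visit P₁ then P₂; paths through both = C(6, 3)·C(5, 4)·C(6, 4) = 1500. Avoid both = 12376 − 3300 − 4950 + 1500 = 5626.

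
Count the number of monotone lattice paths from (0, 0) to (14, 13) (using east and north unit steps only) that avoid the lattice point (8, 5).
Number of paths = 16193439

Total paths from (0, 0) to (14, 13): C(27, 14) = 20058300. Paths through (8, 5): (paths (0, 0) → (8, 5)) × (paths (8, 5) → (14, 13)) = C(13, 8) · C(14, 6) = 1287 · 3003 = 3864861. Avoidance count = 20058300 − 3864861 = 16193439.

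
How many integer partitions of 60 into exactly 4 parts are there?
p(60, 4 parts) = 1575

Partitions of n into exactly k parts are in bijection with partitions of n − k into at most k parts (subtract 1 from each part). So p(60, exactly 4) = p(56, parts ≤ 4). Computing via the recurrence p(m, j) = p(m, j−1) + p(m−j, j) gives 1575.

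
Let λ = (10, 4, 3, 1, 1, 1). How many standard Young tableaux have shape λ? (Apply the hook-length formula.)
# SYT of shape (10, 4, 3, 1, 1, 1) = 37035180

Hook-length formula: f^λ = n! / Π hook(c), product over all cells c of the Young diagram. For λ = (10, 4, 3, 1, 1, 1), n = 20 boxes. Hook lengths by row (left-to-right, top-to-bottom): [15, 11, 10, 8, 6, 5, 4, 3, 2, 1]; [8, 4, 3, 1]; [6, 2, 1]; [3]; [2]; [1]. Product of hooks = 65691648000. So f^λ = 20! / 65691648000 = 2432902008176640000 / 65691648000 = 37035180.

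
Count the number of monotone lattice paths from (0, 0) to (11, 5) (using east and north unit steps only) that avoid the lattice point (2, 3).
Number of paths = 3818

Total paths from (0, 0) to (11, 5): C(16, 11) = 4368. Paths through (2, 3): (paths (0, 0) → (2, 3)) × (paths (2, 3) → (11, 5)) = C(5, 2) · C(11, 9) = 10 · 55 = 550. Avoidance count = 4368 − 550 = 3818.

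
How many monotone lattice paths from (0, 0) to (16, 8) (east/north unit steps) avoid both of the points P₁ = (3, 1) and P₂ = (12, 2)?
Number of paths = 414681

Inclusion–exclusion. Total paths: C(24, 16) = 735471. Through P₁: C(4, 3)·C(20, 13) = 310080. Through P₂: C(14, 12)·C(10, 4) = 19110. Since P₁ is strictly southwest of P₂, a monotone path through both must visit P₁ then P₂; paths through both = C(4, 3)·C(10, 9)·C(10, 4) = 8400. Avoid both = 735471 − 310080 − 19110 + 8400 = 414681.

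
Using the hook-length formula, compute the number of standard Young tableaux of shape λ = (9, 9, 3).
# SYT of shape (9, 9, 3) = 3292016

Hook-length formula: f^λ = n! / Π hook(c), product over all cells c of the Young diagram. For λ = (9, 9, 3), n = 21 boxes. Hook lengths by row (left-to-right, top-to-bottom): [11, 10, 9, 7, 6, 5, 4, 3, 2]; [10, 9, 8, 6, 5, 4, 3, 2, 1]; [3, 2, 1]. Product of hooks = 15519651840000. So f^λ = 21! / 15519651840000 = 51090942171709440000 / 15519651840000 = 3292016.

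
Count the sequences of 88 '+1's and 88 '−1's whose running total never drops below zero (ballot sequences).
C_88 = 64633260585762914370496637486146181462681535261000

These ballot sequences are counted by the Catalan number C_n = (1/(n + 1)) · C(2n, n). For n = 88: C_88 = (1/89) · C(176, 88) = 5752360192132899378974200736267010150178656638229000/89 = 64633260585762914370496637486146181462681535261000.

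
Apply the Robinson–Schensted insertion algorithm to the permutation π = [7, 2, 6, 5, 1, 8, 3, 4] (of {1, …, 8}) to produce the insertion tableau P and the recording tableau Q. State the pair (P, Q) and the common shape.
P = [1, 3, 4] / [2, 5, 8] / [6] / [7];  Q = [1, 3, 6] / [2, 7, 8] / [4] / [5];  common shape = (3, 3, 1, 1)

Row-insert the values π_1, π_2, … into P one at a time, bumping the leftmost entry strictly greater than the inserted value down to the next row. The recording tableau Q records, in position (i, j), the step at which that cell was added to P.
  Insert 7 (step 1): P = [7];  Q = [1]
  Insert 2 (step 2): P = [2] / [7];  Q = [1] / [2]
  Insert 6 (step 3): P = [2, 6] / [7];  Q = [1, 3] / [2]
  Insert 5 (step 4): P = [2, 5] / [6] / [7];  Q = [1, 3] / [2] / [4]
  Insert 1 (step 5): P = [1, 5] / [2] / [6] / [7];  Q = [1, 3] / [2] / [4] / [5]
  Insert 8 (step 6): P = [1, 5, 8] / [2] / [6] / [7];  Q = [1, 3, 6] / [2] / [4] / [5]
  Insert 3 (step 7): P = [1, 3, 8] / [2, 5] / [6] / [7];  Q = [1, 3, 6] / [2, 7] / [4] / [5]
  Insert 4 (step 8): P = [1, 3, 4] / [2, 5, 8] / [6] / [7];  Q = [1, 3, 6] / [2, 7, 8] / [4] / [5]
Final shape: (3, 3, 1, 1).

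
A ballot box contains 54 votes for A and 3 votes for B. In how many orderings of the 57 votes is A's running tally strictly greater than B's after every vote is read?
Strict-lead orderings = 26180

Total orderings of the 57 votes with 54 for A: C(57, 54) = 29260. By the Bertrand ballot formula (Cycle Lemma / reflection principle), the number of orderings in which A is strictly ahead of B throughout is (p − q)/(p + q) · C(p + q, p) = (54 − 3)/(54 + 3) · 29260 = 26180.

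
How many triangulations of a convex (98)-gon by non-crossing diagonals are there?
C_96 = 3721443204405954385563870541379246659709506697378694300

These polygon triangulations are counted by the Catalan number C_n = (1/(n + 1)) · C(2n, n). For n = 96: C_96 = (1/97) · C(192, 96) = 360979990827377575399695442513786925991822149645733347100/97 = 3721443204405954385563870541379246659709506697378694300.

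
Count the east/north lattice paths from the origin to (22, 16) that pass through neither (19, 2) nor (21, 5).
Number of paths = 22239067470

Inclusion–exclusion. Total paths: C(38, 22) = 22239974430. Through P₁: C(21, 19)·C(17, 3) = 142800. Through P₂: C(26, 21)·C(12, 1) = 789360. Since P₁ is strictly southwest of P₂, a monotone path through both must visit P₁ then P₂; paths through both = C(21, 19)·C(5, 2)·C(12, 1) = 25200. Avoid both = 22239974430 − 142800 − 789360 + 25200 = 22239067470.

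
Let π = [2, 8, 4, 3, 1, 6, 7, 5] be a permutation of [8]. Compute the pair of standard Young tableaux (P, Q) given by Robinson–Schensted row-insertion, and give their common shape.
P = [1, 3, 5, 7] / [2, 6] / [4] / [8];  Q = [1, 2, 6, 7] / [3, 8] / [4] / [5];  common shape = (4, 2, 1, 1)

Row-insert the values π_1, π_2, … into P one at a time, bumping the leftmost entry strictly greater than the inserted value down to the next row. The recording tableau Q records, in position (i, j), the step at which that cell was added to P.
  Insert 2 (step 1): P = [2];  Q = [1]
  Insert 8 (step 2): P = [2, 8];  Q = [1, 2]
  Insert 4 (step 3): P = [2, 4] / [8];  Q = [1, 2] / [3]
  Insert 3 (step 4): P = [2, 3] / [4] / [8];  Q = [1, 2] / [3] / [4]
  Insert 1 (step 5): P = [1, 3] / [2] / [4] / [8];  Q = [1, 2] / [3] / [4] / [5]
  Insert 6 (step 6): P = [1, 3, 6] / [2] / [4] / [8];  Q = [1, 2, 6] / [3] / [4] / [5]
  Insert 7 (step 7): P = [1, 3, 6, 7] / [2] / [4] / [8];  Q = [1, 2, 6, 7] / [3] / [4] / [5]
  Insert 5 (step 8): P = [1, 3, 5, 7] / [2, 6] / [4] / [8];  Q = [1, 2, 6, 7] / [3, 8] / [4] / [5]
Final shape: (4, 2, 1, 1).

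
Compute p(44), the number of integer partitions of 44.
p(44) = 75175

Compute p(n) via the recurrence p(n, m) = p(n, m−1) + p(n−m, m), where p(n, m) counts partitions of n with all parts ≤ m and p(n) = p(n, n). The base cases are p(0, m) = 1 and p(n, 0) = 0 for n > 0. Filling the table yields p(44) = 75175. (Euler's pentagonal recurrence is an alternative.)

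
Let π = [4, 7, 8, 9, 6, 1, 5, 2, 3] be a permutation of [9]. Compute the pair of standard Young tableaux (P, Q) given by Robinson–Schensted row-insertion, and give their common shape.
P = [1, 2, 3, 9] / [4, 5, 8] / [6] / [7];  Q = [1, 2, 3, 4] / [5, 7, 9] / [6] / [8];  common shape = (4, 3, 1, 1)

Row-insert the values π_1, π_2, … into P one at a time, bumping the leftmost entry strictly greater than the inserted value down to the next row. The recording tableau Q records, in position (i, j), the step at which that cell was added to P.
  Insert 4 (step 1): P = [4];  Q = [1]
  Insert 7 (step 2): P = [4, 7];  Q = [1, 2]
  Insert 8 (step 3): P = [4, 7, 8];  Q = [1, 2, 3]
  Insert 9 (step 4): P = [4, 7, 8, 9];  Q = [1, 2, 3, 4]
  Insert 6 (step 5): P = [4, 6, 8, 9] / [7];  Q = [1, 2, 3, 4] / [5]
  Insert 1 (step 6): P = [1, 6, 8, 9] / [4] / [7];  Q = [1, 2, 3, 4] / [5] / [6]
  Insert 5 (step 7): P = [1, 5, 8, 9] / [4, 6] / [7];  Q = [1, 2, 3, 4] / [5, 7] / [6]
  Insert 2 (step 8): P = [1, 2, 8, 9] / [4, 5] / [6] / [7];  Q = [1, 2, 3, 4] / [5, 7] / [6] / [8]
  Insert 3 (step 9): P = [1, 2, 3, 9] / [4, 5, 8] / [6] / [7];  Q = [1, 2, 3, 4] / [5, 7, 9] / [6] / [8]
Final shape: (4, 3, 1, 1).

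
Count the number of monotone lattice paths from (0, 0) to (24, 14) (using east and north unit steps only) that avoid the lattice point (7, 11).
Number of paths = 9633274740

Total paths from (0, 0) to (24, 14): C(38, 24) = 9669554100. Paths through (7, 11): (paths (0, 0) → (7, 11)) × (paths (7, 11) → (24, 14)) = C(18, 7) · C(20, 17) = 31824 · 1140 = 36279360. Avoidance count = 9669554100 − 36279360 = 9633274740.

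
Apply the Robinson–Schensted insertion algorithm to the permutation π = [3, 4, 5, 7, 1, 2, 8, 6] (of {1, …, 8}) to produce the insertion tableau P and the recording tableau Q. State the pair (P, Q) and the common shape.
P = [1, 2, 5, 6, 8] / [3, 4, 7];  Q = [1, 2, 3, 4, 7] / [5, 6, 8];  common shape = (5, 3)

Row-insert the values π_1, π_2, … into P one at a time, bumping the leftmost entry strictly greater than the inserted value down to the next row. The recording tableau Q records, in position (i, j), the step at which that cell was added to P.
  Insert 3 (step 1): P = [3];  Q = [1]
  Insert 4 (step 2): P = [3, 4];  Q = [1, 2]
  Insert 5 (step 3): P = [3, 4, 5];  Q = [1, 2, 3]
  Insert 7 (step 4): P = [3, 4, 5, 7];  Q = [1, 2, 3, 4]
  Insert 1 (step 5): P = [1, 4, 5, 7] / [3];  Q = [1, 2, 3, 4] / [5]
  Insert 2 (step 6): P = [1, 2, 5, 7] / [3, 4];  Q = [1, 2, 3, 4] / [5, 6]
  Insert 8 (step 7): P = [1, 2, 5, 7, 8] / [3, 4];  Q = [1, 2, 3, 4, 7] / [5, 6]
  Insert 6 (step 8): P = [1, 2, 5, 6, 8] / [3, 4, 7];  Q = [1, 2, 3, 4, 7] / [5, 6, 8]
Final shape: (5, 3).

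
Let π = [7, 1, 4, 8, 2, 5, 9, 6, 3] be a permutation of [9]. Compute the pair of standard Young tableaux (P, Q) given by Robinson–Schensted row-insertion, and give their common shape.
P = [1, 2, 3, 6] / [4, 5, 9] / [7, 8];  Q = [1, 3, 4, 7] / [2, 6, 8] / [5, 9];  common shape = (4, 3, 2)

Row-insert the values π_1, π_2, … into P one at a time, bumping the leftmost entry strictly greater than the inserted value down to the next row. The recording tableau Q records, in position (i, j), the step at which that cell was added to P.
  Insert 7 (step 1): P = [7];  Q = [1]
  Insert 1 (step 2): P = [1] / [7];  Q = [1] / [2]
  Insert 4 (step 3): P = [1, 4] / [7];  Q = [1, 3] / [2]
  Insert 8 (step 4): P = [1, 4, 8] / [7];  Q = [1, 3, 4] / [2]
  Insert 2 (step 5): P = [1, 2, 8] / [4] / [7];  Q = [1, 3, 4] / [2] / [5]
  Insert 5 (step 6): P = [1, 2, 5] / [4, 8] / [7];  Q = [1, 3, 4] / [2, 6] / [5]
  Insert 9 (step 7): P = [1, 2, 5, 9] / [4, 8] / [7];  Q = [1, 3, 4, 7] / [2, 6] / [5]
  Insert 6 (step 8): P = [1, 2, 5, 6] / [4, 8, 9] / [7];  Q = [1, 3, 4, 7] / [2, 6, 8] / [5]
  Insert 3 (step 9): P = [1, 2, 3, 6] / [4, 5, 9] / [7, 8];  Q = [1, 3, 4, 7] / [2, 6, 8] / [5, 9]
Final shape: (4, 3, 2).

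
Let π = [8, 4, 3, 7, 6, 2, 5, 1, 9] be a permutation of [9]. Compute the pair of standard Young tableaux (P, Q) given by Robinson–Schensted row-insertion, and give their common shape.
P = [1, 5, 9] / [2, 6] / [3, 7] / [4] / [8];  Q = [1, 4, 9] / [2, 5] / [3, 7] / [6] / [8];  common shape = (3, 2, 2, 1, 1)

Row-insert the values π_1, π_2, … into P one at a time, bumping the leftmost entry strictly greater than the inserted value down to the next row. The recording tableau Q records, in position (i, j), the step at which that cell was added to P.
  Insert 8 (step 1): P = [8];  Q = [1]
  Insert 4 (step 2): P = [4] / [8];  Q = [1] / [2]
  Insert 3 (step 3): P = [3] / [4] / [8];  Q = [1] / [2] / [3]
  Insert 7 (step 4): P = [3, 7] / [4] / [8];  Q = [1, 4] / [2] / [3]
  Insert 6 (step 5): P = [3, 6] / [4, 7] / [8];  Q = [1, 4] / [2, 5] / [3]
  Insert 2 (step 6): P = [2, 6] / [3, 7] / [4] / [8];  Q = [1, 4] / [2, 5] / [3] / [6]
  Insert 5 (step 7): P = [2, 5] / [3, 6] / [4, 7] / [8];  Q = [1, 4] / [2, 5] / [3, 7] / [6]
  Insert 1 (step 8): P = [1, 5] / [2, 6] / [3, 7] / [4] / [8];  Q = [1, 4] / [2, 5] / [3, 7] / [6] / [8]
  Insert 9 (step 9): P = [1, 5, 9] / [2, 6] / [3, 7] / [4] / [8];  Q = [1, 4, 9] / [2, 5] / [3, 7] / [6] / [8]
Final shape: (3, 2, 2, 1, 1).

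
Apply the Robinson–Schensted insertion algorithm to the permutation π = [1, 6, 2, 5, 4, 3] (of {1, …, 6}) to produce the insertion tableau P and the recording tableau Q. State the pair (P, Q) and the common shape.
P = [1, 2, 3] / [4] / [5] / [6];  Q = [1, 2, 4] / [3] / [5] / [6];  common shape = (3, 1, 1, 1)

Row-insert the values π_1, π_2, … into P one at a time, bumping the leftmost entry strictly greater than the inserted value down to the next row. The recording tableau Q records, in position (i, j), the step at which that cell was added to P.
  Insert 1 (step 1): P = [1];  Q = [1]
  Insert 6 (step 2): P = [1, 6];  Q = [1, 2]
  Insert 2 (step 3): P = [1, 2] / [6];  Q = [1, 2] / [3]
  Insert 5 (step 4): P = [1, 2, 5] / [6];  Q = [1, 2, 4] / [3]
  Insert 4 (step 5): P = [1, 2, 4] / [5] / [6];  Q = [1, 2, 4] / [3] / [5]
  Insert 3 (step 6): P = [1, 2, 3] / [4] / [5] / [6];  Q = [1, 2, 4] / [3] / [5] / [6]
Final shape: (3, 1, 1, 1).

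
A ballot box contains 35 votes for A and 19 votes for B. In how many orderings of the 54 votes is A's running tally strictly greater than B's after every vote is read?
Strict-lead orderings = 54414792184480

Total orderings of the 54 votes with 35 for A: C(54, 35) = 183649923622620. By the Bertrand ballot formula (Cycle Lemma / reflection principle), the number of orderings in which A is strictly ahead of B throughout is (p − q)/(p + q) · C(p + q, p) = (35 − 19)/(35 + 19) · 183649923622620 = 54414792184480.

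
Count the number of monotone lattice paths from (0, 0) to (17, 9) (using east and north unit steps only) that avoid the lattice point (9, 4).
Number of paths = 2204345

Total paths from (0, 0) to (17, 9): C(26, 17) = 3124550. Paths through (9, 4): (paths (0, 0) → (9, 4)) × (paths (9, 4) → (17, 9)) = C(13, 9) · C(13, 8) = 715 · 1287 = 920205. Avoidance count = 3124550 − 920205 = 2204345.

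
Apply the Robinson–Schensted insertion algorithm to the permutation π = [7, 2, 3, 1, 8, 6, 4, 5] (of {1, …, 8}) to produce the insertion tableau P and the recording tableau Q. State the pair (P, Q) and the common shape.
P = [1, 3, 4, 5] / [2, 6] / [7, 8];  Q = [1, 3, 5, 8] / [2, 6] / [4, 7];  common shape = (4, 2, 2)

Row-insert the values π_1, π_2, … into P one at a time, bumping the leftmost entry strictly greater than the inserted value down to the next row. The recording tableau Q records, in position (i, j), the step at which that cell was added to P.
  Insert 7 (step 1): P = [7];  Q = [1]
  Insert 2 (step 2): P = [2] / [7];  Q = [1] / [2]
  Insert 3 (step 3): P = [2, 3] / [7];  Q = [1, 3] / [2]
  Insert 1 (step 4): P = [1, 3] / [2] / [7];  Q = [1, 3] / [2] / [4]
  Insert 8 (step 5): P = [1, 3, 8] / [2] / [7];  Q = [1, 3, 5] / [2] / [4]
  Insert 6 (step 6): P = [1, 3, 6] / [2, 8] / [7];  Q = [1, 3, 5] / [2, 6] / [4]
  Insert 4 (step 7): P = [1, 3, 4] / [2, 6] / [7, 8];  Q = [1, 3, 5] / [2, 6] / [4, 7]
  Insert 5 (step 8): P = [1, 3, 4, 5] / [2, 6] / [7, 8];  Q = [1, 3, 5, 8] / [2, 6] / [4, 7]
Final shape: (4, 2, 2).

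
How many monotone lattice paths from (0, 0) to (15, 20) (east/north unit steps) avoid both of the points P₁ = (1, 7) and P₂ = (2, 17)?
Number of paths = 3087430280

Inclusion–exclusion. Total paths: C(35, 15) = 3247943160. Through P₁: C(8, 1)·C(27, 14) = 160466400. Through P₂: C(19, 2)·C(16, 13) = 95760. Since P₁ is strictly southwest of P₂, a monotone path through both must visit P₁ then P₂; paths through both = C(8, 1)·C(11, 1)·C(16, 13) = 49280. Avoid both = 3247943160 − 160466400 − 95760 + 49280 = 3087430280.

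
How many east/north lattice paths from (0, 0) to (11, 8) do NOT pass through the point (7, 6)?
Number of paths = 49842

Total paths from (0, 0) to (11, 8): C(19, 11) = 75582. Paths through (7, 6): (paths (0, 0) → (7, 6)) × (paths (7, 6) → (11, 8)) = C(13, 7) · C(6, 4) = 1716 · 15 = 25740. Avoidance count = 75582 − 25740 = 49842.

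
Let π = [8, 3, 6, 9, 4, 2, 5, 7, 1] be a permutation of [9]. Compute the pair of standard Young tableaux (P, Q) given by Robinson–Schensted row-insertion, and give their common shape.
P = [1, 4, 5, 7] / [2, 9] / [3] / [6] / [8];  Q = [1, 3, 4, 8] / [2, 7] / [5] / [6] / [9];  common shape = (4, 2, 1, 1, 1)

Row-insert the values π_1, π_2, … into P one at a time, bumping the leftmost entry strictly greater than the inserted value down to the next row. The recording tableau Q records, in position (i, j), the step at which that cell was added to P.
  Insert 8 (step 1): P = [8];  Q = [1]
  Insert 3 (step 2): P = [3] / [8];  Q = [1] / [2]
  Insert 6 (step 3): P = [3, 6] / [8];  Q = [1, 3] / [2]
  Insert 9 (step 4): P = [3, 6, 9] / [8];  Q = [1, 3, 4] / [2]
  Insert 4 (step 5): P = [3, 4, 9] / [6] / [8];  Q = [1, 3, 4] / [2] / [5]
  Insert 2 (step 6): P = [2, 4, 9] / [3] / [6] / [8];  Q = [1, 3, 4] / [2] / [5] / [6]
  Insert 5 (step 7): P = [2, 4, 5] / [3, 9] / [6] / [8];  Q = [1, 3, 4] / [2, 7] / [5] / [6]
  Insert 7 (step 8): P = [2, 4, 5, 7] / [3, 9] / [6] / [8];  Q = [1, 3, 4, 8] / [2, 7] / [5] / [6]
  Insert 1 (step 9): P = [1, 4, 5, 7] / [2, 9] / [3] / [6] / [8];  Q = [1, 3, 4, 8] / [2, 7] / [5] / [6] / [9]
Final shape: (4, 2, 1, 1, 1).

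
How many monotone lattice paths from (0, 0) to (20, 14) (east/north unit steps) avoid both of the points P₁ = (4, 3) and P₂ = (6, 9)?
Number of paths = 888846615

Inclusion–exclusion. Total paths: C(34, 20) = 1391975640. Through P₁: C(7, 4)·C(27, 16) = 456326325. Through P₂: C(15, 6)·C(19, 14) = 58198140. Since P₁ is strictly southwest of P₂, a monotone path through both must visit P₁ then P₂; paths through both = C(7, 4)·C(8, 2)·C(19, 14) = 11395440. Avoid both = 1391975640 − 456326325 − 58198140 + 11395440 = 888846615.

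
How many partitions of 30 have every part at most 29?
p(30, parts ≤ 29) = 5603

Use the recurrence p(n, m) = p(n, m−1) + p(n−m, m): either the largest part is < m (count p(n, m−1)) or the largest part is exactly m (remove one copy of m, count p(n−m, m)). With p(0, ·) = 1 this gives p(30, parts ≤ 29) = 5603. (By conjugating Young diagrams, this also counts partitions of 30 into at most 29 parts.)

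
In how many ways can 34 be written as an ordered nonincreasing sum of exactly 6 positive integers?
p(34, 6 parts) = 931

Partitions of n into exactly k parts are in bijection with partitions of n − k into at most k parts (subtract 1 from each part). So p(34, exactly 6) = p(28, parts ≤ 6). Computing via the recurrence p(m, j) = p(m, j−1) + p(m−j, j) gives 931.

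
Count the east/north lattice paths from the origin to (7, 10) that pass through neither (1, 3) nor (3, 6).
Number of paths = 9504

Inclusion–exclusion. Total paths: C(17, 7) = 19448. Through P₁: C(4, 1)·C(13, 6) = 6864. Through P₂: C(9, 3)·C(8, 4) = 5880. Since P₁ is strictly southwest of P₂, a monotone path through both must visit P₁ then P₂; paths through both = C(4, 1)·C(5, 2)·C(8, 4) = 2800. Avoid both = 19448 − 6864 − 5880 + 2800 = 9504.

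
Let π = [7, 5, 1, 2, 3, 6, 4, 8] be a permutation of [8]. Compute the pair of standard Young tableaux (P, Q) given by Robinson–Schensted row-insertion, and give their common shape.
P = [1, 2, 3, 4, 8] / [5, 6] / [7];  Q = [1, 4, 5, 6, 8] / [2, 7] / [3];  common shape = (5, 2, 1)

Row-insert the values π_1, π_2, … into P one at a time, bumping the leftmost entry strictly greater than the inserted value down to the next row. The recording tableau Q records, in position (i, j), the step at which that cell was added to P.
  Insert 7 (step 1): P = [7];  Q = [1]
  Insert 5 (step 2): P = [5] / [7];  Q = [1] / [2]
  Insert 1 (step 3): P = [1] / [5] / [7];  Q = [1] / [2] / [3]
  Insert 2 (step 4): P = [1, 2] / [5] / [7];  Q = [1, 4] / [2] / [3]
  Insert 3 (step 5): P = [1, 2, 3] / [5] / [7];  Q = [1, 4, 5] / [2] / [3]
  Insert 6 (step 6): P = [1, 2, 3, 6] / [5] / [7];  Q = [1, 4, 5, 6] / [2] / [3]
  Insert 4 (step 7): P = [1, 2, 3, 4] / [5, 6] / [7];  Q = [1, 4, 5, 6] / [2, 7] / [3]
  Insert 8 (step 8): P = [1, 2, 3, 4, 8] / [5, 6] / [7];  Q = [1, 4, 5, 6, 8] / [2, 7] / [3]
Final shape: (5, 2, 1).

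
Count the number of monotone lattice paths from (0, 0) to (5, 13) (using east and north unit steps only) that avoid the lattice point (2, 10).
Number of paths = 7248

Total paths from (0, 0) to (5, 13): C(18, 5) = 8568. Paths through (2, 10): (paths (0, 0) → (2, 10)) × (paths (2, 10) → (5, 13)) = C(12, 2) · C(6, 3) = 66 · 20 = 1320. Avoidance count = 8568 − 1320 = 7248.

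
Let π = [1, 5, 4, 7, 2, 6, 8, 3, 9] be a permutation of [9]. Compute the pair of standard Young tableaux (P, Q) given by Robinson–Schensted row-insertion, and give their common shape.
P = [1, 2, 3, 8, 9] / [4, 6] / [5, 7];  Q = [1, 2, 4, 7, 9] / [3, 6] / [5, 8];  common shape = (5, 2, 2)

Row-insert the values π_1, π_2, … into P one at a time, bumping the leftmost entry strictly greater than the inserted value down to the next row. The recording tableau Q records, in position (i, j), the step at which that cell was added to P.
  Insert 1 (step 1): P = [1];  Q = [1]
  Insert 5 (step 2): P = [1, 5];  Q = [1, 2]
  Insert 4 (step 3): P = [1, 4] / [5];  Q = [1, 2] / [3]
  Insert 7 (step 4): P = [1, 4, 7] / [5];  Q = [1, 2, 4] / [3]
  Insert 2 (step 5): P = [1, 2, 7] / [4] / [5];  Q = [1, 2, 4] / [3] / [5]
  Insert 6 (step 6): P = [1, 2, 6] / [4, 7] / [5];  Q = [1, 2, 4] / [3, 6] / [5]
  Insert 8 (step 7): P = [1, 2, 6, 8] / [4, 7] / [5];  Q = [1, 2, 4, 7] / [3, 6] / [5]
  Insert 3 (step 8): P = [1, 2, 3, 8] / [4, 6] / [5, 7];  Q = [1, 2, 4, 7] / [3, 6] / [5, 8]
  Insert 9 (step 9): P = [1, 2, 3, 8, 9] / [4, 6] / [5, 7];  Q = [1, 2, 4, 7, 9] / [3, 6] / [5, 8]
Final shape: (5, 2, 2).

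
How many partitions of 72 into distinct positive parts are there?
q(72) = 36352

A partition into distinct parts is a strictly decreasing sequence summing to n. The recurrence d(n, m) = d(n, m−1) + d(n−m, m−1) (use part m at most once) with q(n) = d(n, n) gives q(72) = 36352. (Euler's theorem: # distinct-part partitions = # odd-part partitions.)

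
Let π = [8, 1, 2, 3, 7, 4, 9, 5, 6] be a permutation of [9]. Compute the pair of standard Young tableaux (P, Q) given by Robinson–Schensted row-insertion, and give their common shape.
P = [1, 2, 3, 4, 5, 6] / [7, 9] / [8];  Q = [1, 3, 4, 5, 7, 9] / [2, 8] / [6];  common shape = (6, 2, 1)

Row-insert the values π_1, π_2, … into P one at a time, bumping the leftmost entry strictly greater than the inserted value down to the next row. The recording tableau Q records, in position (i, j), the step at which that cell was added to P.
  Insert 8 (step 1): P = [8];  Q = [1]
  Insert 1 (step 2): P = [1] / [8];  Q = [1] / [2]
  Insert 2 (step 3): P = [1, 2] / [8];  Q = [1, 3] / [2]
  Insert 3 (step 4): P = [1, 2, 3] / [8];  Q = [1, 3, 4] / [2]
  Insert 7 (step 5): P = [1, 2, 3, 7] / [8];  Q = [1, 3, 4, 5] / [2]
  Insert 4 (step 6): P = [1, 2, 3, 4] / [7] / [8];  Q = [1, 3, 4, 5] / [2] / [6]
  Insert 9 (step 7): P = [1, 2, 3, 4, 9] / [7] / [8];  Q = [1, 3, 4, 5, 7] / [2] / [6]
  Insert 5 (step 8): P = [1, 2, 3, 4, 5] / [7, 9] / [8];  Q = [1, 3, 4, 5, 7] / [2, 8] / [6]
  Insert 6 (step 9): P = [1, 2, 3, 4, 5, 6] / [7, 9] / [8];  Q = [1, 3, 4, 5, 7, 9] / [2, 8] / [6]
Final shape: (6, 2, 1).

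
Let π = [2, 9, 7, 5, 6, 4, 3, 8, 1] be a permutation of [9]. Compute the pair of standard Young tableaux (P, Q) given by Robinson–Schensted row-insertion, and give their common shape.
P = [1, 3, 6, 8] / [2] / [4] / [5] / [7] / [9];  Q = [1, 2, 5, 8] / [3] / [4] / [6] / [7] / [9];  common shape = (4, 1, 1, 1, 1, 1)

Row-insert the values π_1, π_2, … into P one at a time, bumping the leftmost entry strictly greater than the inserted value down to the next row. The recording tableau Q records, in position (i, j), the step at which that cell was added to P.
  Insert 2 (step 1): P = [2];  Q = [1]
  Insert 9 (step 2): P = [2, 9];  Q = [1, 2]
  Insert 7 (step 3): P = [2, 7] / [9];  Q = [1, 2] / [3]
  Insert 5 (step 4): P = [2, 5] / [7] / [9];  Q = [1, 2] / [3] / [4]
  Insert 6 (step 5): P = [2, 5, 6] / [7] / [9];  Q = [1, 2, 5] / [3] / [4]
  Insert 4 (step 6): P = [2, 4, 6] / [5] / [7] / [9];  Q = [1, 2, 5] / [3] / [4] / [6]
  Insert 3 (step 7): P = [2, 3, 6] / [4] / [5] / [7] / [9];  Q = [1, 2, 5] / [3] / [4] / [6] / [7]
  Insert 8 (step 8): P = [2, 3, 6, 8] / [4] / [5] / [7] / [9];  Q = [1, 2, 5, 8] / [3] / [4] / [6] / [7]
  Insert 1 (step 9): P = [1, 3, 6, 8] / [2] / [4] / [5] / [7] / [9];  Q = [1, 2, 5, 8] / [3] / [4] / [6] / [7] / [9]
Final shape: (4, 1, 1, 1, 1, 1).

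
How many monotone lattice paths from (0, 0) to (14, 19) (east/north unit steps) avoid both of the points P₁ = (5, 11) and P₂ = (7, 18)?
Number of paths = 710035504

Inclusion–exclusion. Total paths: C(33, 14) = 818809200. Through P₁: C(16, 5)·C(17, 9) = 106186080. Through P₂: C(25, 7)·C(8, 7) = 3845600. Since P₁ is strictly southwest of P₂, a monotone path through both must visit P₁ then P₂; paths through both = C(16, 5)·C(9, 2)·C(8, 7) = 1257984. Avoid both = 818809200 − 106186080 − 3845600 + 1257984 = 710035504.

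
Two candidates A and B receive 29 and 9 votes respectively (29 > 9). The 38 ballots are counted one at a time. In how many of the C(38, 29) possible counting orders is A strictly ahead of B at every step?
Strict-lead orderings = 85795600

Total orderings of the 38 votes with 29 for A: C(38, 29) = 163011640. By the Bertrand ballot formula (Cycle Lemma / reflection principle), the number of orderings in which A is strictly ahead of B throughout is (p − q)/(p + q) · C(p + q, p) = (29 − 9)/(29 + 9) · 163011640 = 85795600.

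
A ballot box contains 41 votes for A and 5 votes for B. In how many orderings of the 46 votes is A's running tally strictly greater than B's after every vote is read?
Strict-lead orderings = 1072764

Total orderings of the 46 votes with 41 for A: C(46, 41) = 1370754. By the Bertrand ballot formula (Cycle Lemma / reflection principle), the number of orderings in which A is strictly ahead of B throughout is (p − q)/(p + q) · C(p + q, p) = (41 − 5)/(41 + 5) · 1370754 = 1072764.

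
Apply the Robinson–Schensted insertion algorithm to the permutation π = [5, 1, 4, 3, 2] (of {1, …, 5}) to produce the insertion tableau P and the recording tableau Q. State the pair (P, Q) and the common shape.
P = [1, 2] / [3] / [4] / [5];  Q = [1, 3] / [2] / [4] / [5];  common shape = (2, 1, 1, 1)

Row-insert the values π_1, π_2, … into P one at a time, bumping the leftmost entry strictly greater than the inserted value down to the next row. The recording tableau Q records, in position (i, j), the step at which that cell was added to P.
  Insert 5 (step 1): P = [5];  Q = [1]
  Insert 1 (step 2): P = [1] / [5];  Q = [1] / [2]
  Insert 4 (step 3): P = [1, 4] / [5];  Q = [1, 3] / [2]
  Insert 3 (step 4): P = [1, 3] / [4] / [5];  Q = [1, 3] / [2] / [4]
  Insert 2 (step 5): P = [1, 2] / [3] / [4] / [5];  Q = [1, 3] / [2] / [4] / [5]
Final shape: (2, 1, 1, 1).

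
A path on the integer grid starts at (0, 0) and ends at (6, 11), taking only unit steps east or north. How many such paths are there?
Number of paths = 12376

A monotone lattice path from (0, 0) to (6, 11) consists of 6 east steps and 11 north steps in some order, so it is determined by which 6 of the 17 steps are east. The count is C(17, 6) = 12376.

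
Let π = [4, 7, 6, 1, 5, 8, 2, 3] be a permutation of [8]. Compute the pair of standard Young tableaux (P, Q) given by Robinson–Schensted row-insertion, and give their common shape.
P = [1, 2, 3] / [4, 5, 8] / [6] / [7];  Q = [1, 2, 6] / [3, 5, 8] / [4] / [7];  common shape = (3, 3, 1, 1)

Row-insert the values π_1, π_2, … into P one at a time, bumping the leftmost entry strictly greater than the inserted value down to the next row. The recording tableau Q records, in position (i, j), the step at which that cell was added to P.
  Insert 4 (step 1): P = [4];  Q = [1]
  Insert 7 (step 2): P = [4, 7];  Q = [1, 2]
  Insert 6 (step 3): P = [4, 6] / [7];  Q = [1, 2] / [3]
  Insert 1 (step 4): P = [1, 6] / [4] / [7];  Q = [1, 2] / [3] / [4]
  Insert 5 (step 5): P = [1, 5] / [4, 6] / [7];  Q = [1, 2] / [3, 5] / [4]
  Insert 8 (step 6): P = [1, 5, 8] / [4, 6] / [7];  Q = [1, 2, 6] / [3, 5] / [4]
  Insert 2 (step 7): P = [1, 2, 8] / [4, 5] / [6] / [7];  Q = [1, 2, 6] / [3, 5] / [4] / [7]
  Insert 3 (step 8): P = [1, 2, 3] / [4, 5, 8] / [6] / [7];  Q = [1, 2, 6] / [3, 5, 8] / [4] / [7]
Final shape: (3, 3, 1, 1).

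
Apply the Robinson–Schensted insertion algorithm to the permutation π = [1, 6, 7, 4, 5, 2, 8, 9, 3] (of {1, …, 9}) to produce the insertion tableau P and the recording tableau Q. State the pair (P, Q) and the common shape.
P = [1, 2, 3, 8, 9] / [4, 5] / [6, 7];  Q = [1, 2, 3, 7, 8] / [4, 5] / [6, 9];  common shape = (5, 2, 2)

Row-insert the values π_1, π_2, … into P one at a time, bumping the leftmost entry strictly greater than the inserted value down to the next row. The recording tableau Q records, in position (i, j), the step at which that cell was added to P.
  Insert 1 (step 1): P = [1];  Q = [1]
  Insert 6 (step 2): P = [1, 6];  Q = [1, 2]
  Insert 7 (step 3): P = [1, 6, 7];  Q = [1, 2, 3]
  Insert 4 (step 4): P = [1, 4, 7] / [6];  Q = [1, 2, 3] / [4]
  Insert 5 (step 5): P = [1, 4, 5] / [6, 7];  Q = [1, 2, 3] / [4, 5]
  Insert 2 (step 6): P = [1, 2, 5] / [4, 7] / [6];  Q = [1, 2, 3] / [4, 5] / [6]
  Insert 8 (step 7): P = [1, 2, 5, 8] / [4, 7] / [6];  Q = [1, 2, 3, 7] / [4, 5] / [6]
  Insert 9 (step 8): P = [1, 2, 5, 8, 9] / [4, 7] / [6];  Q = [1, 2, 3, 7, 8] / [4, 5] / [6]
  Insert 3 (step 9): P = [1, 2, 3, 8, 9] / [4, 5] / [6, 7];  Q = [1, 2, 3, 7, 8] / [4, 5] / [6, 9]
Final shape: (5, 2, 2).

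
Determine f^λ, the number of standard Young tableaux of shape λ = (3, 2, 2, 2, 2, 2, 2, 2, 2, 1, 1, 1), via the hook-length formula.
# SYT of shape (3, 2, 2, 2, 2, 2, 2, 2, 2, 1, 1, 1) = 1662804

Hook-length formula: f^λ = n! / Π hook(c), product over all cells c of the Young diagram. For λ = (3, 2, 2, 2, 2, 2, 2, 2, 2, 1, 1, 1), n = 22 boxes. Hook lengths by row (left-to-right, top-to-bottom): [14, 10, 1]; [12, 8]; [11, 7]; [10, 6]; [9, 5]; [8, 4]; [7, 3]; [6, 2]; [5, 1]; [3]; [2]; [1]. Product of hooks = 675967057920000. So f^λ = 22! / 675967057920000 = 1124000727777607680000 / 675967057920000 = 1662804.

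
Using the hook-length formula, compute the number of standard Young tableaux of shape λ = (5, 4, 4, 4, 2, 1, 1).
# SYT of shape (5, 4, 4, 4, 2, 1, 1) = 277763850

Hook-length formula: f^λ = n! / Π hook(c), product over all cells c of the Young diagram. For λ = (5, 4, 4, 4, 2, 1, 1), n = 21 boxes. Hook lengths by row (left-to-right, top-to-bottom): [11, 8, 6, 5, 1]; [9, 6, 4, 3]; [8, 5, 3, 2]; [7, 4, 2, 1]; [4, 1]; [2]; [1]. Product of hooks = 183936614400. So f^λ = 21! / 183936614400 = 51090942171709440000 / 183936614400 = 277763850.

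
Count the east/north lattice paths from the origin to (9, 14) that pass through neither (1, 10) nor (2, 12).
Number of paths = 809657

Inclusion–exclusion. Total paths: C(23, 9) = 817190. Through P₁: C(11, 1)·C(12, 8) = 5445. Through P₂: C(14, 2)·C(9, 7) = 3276. Since P₁ is strictly southwest of P₂, a monotone path through both must visit P₁ then P₂; paths through both = C(11, 1)·C(3, 1)·C(9, 7) = 1188. Avoid both = 817190 − 5445 − 3276 + 1188 = 809657.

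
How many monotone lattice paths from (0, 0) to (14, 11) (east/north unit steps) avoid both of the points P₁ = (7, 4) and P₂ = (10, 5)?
Number of paths = 2971410

Inclusion–exclusion. Total paths: C(25, 14) = 4457400. Through P₁: C(11, 7)·C(14, 7) = 1132560. Through P₂: C(15, 10)·C(10, 4) = 630630. Since P₁ is strictly southwest of P₂, a monotone path through both must visit P₁ then P₂; paths through both = C(11, 7)·C(4, 3)·C(10, 4) = 277200. Avoid both = 4457400 − 1132560 − 630630 + 277200 = 2971410.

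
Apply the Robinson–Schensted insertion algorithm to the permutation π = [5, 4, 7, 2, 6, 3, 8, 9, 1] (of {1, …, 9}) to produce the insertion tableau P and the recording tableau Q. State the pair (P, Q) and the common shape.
P = [1, 3, 8, 9] / [2, 6] / [4, 7] / [5];  Q = [1, 3, 7, 8] / [2, 5] / [4, 6] / [9];  common shape = (4, 2, 2, 1)

Row-insert the values π_1, π_2, … into P one at a time, bumping the leftmost entry strictly greater than the inserted value down to the next row. The recording tableau Q records, in position (i, j), the step at which that cell was added to P.
  Insert 5 (step 1): P = [5];  Q = [1]
  Insert 4 (step 2): P = [4] / [5];  Q = [1] / [2]
  Insert 7 (step 3): P = [4, 7] / [5];  Q = [1, 3] / [2]
  Insert 2 (step 4): P = [2, 7] / [4] / [5];  Q = [1, 3] / [2] / [4]
  Insert 6 (step 5): P = [2, 6] / [4, 7] / [5];  Q = [1, 3] / [2, 5] / [4]
  Insert 3 (step 6): P = [2, 3] / [4, 6] / [5, 7];  Q = [1, 3] / [2, 5] / [4, 6]
  Insert 8 (step 7): P = [2, 3, 8] / [4, 6] / [5, 7];  Q = [1, 3, 7] / [2, 5] / [4, 6]
  Insert 9 (step 8): P = [2, 3, 8, 9] / [4, 6] / [5, 7];  Q = [1, 3, 7, 8] / [2, 5] / [4, 6]
  Insert 1 (step 9): P = [1, 3, 8, 9] / [2, 6] / [4, 7] / [5];  Q = [1, 3, 7, 8] / [2, 5] / [4, 6] / [9]
Final shape: (4, 2, 2, 1).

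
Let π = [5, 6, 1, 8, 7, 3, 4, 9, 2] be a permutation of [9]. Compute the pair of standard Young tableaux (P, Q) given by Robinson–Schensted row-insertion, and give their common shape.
P = [1, 2, 4, 9] / [3, 6, 7] / [5] / [8];  Q = [1, 2, 4, 8] / [3, 5, 7] / [6] / [9];  common shape = (4, 3, 1, 1)

Row-insert the values π_1, π_2, … into P one at a time, bumping the leftmost entry strictly greater than the inserted value down to the next row. The recording tableau Q records, in position (i, j), the step at which that cell was added to P.
  Insert 5 (step 1): P = [5];  Q = [1]
  Insert 6 (step 2): P = [5, 6];  Q = [1, 2]
  Insert 1 (step 3): P = [1, 6] / [5];  Q = [1, 2] / [3]
  Insert 8 (step 4): P = [1, 6, 8] / [5];  Q = [1, 2, 4] / [3]
  Insert 7 (step 5): P = [1, 6, 7] / [5, 8];  Q = [1, 2, 4] / [3, 5]
  Insert 3 (step 6): P = [1, 3, 7] / [5, 6] / [8];  Q = [1, 2, 4] / [3, 5] / [6]
  Insert 4 (step 7): P = [1, 3, 4] / [5, 6, 7] / [8];  Q = [1, 2, 4] / [3, 5, 7] / [6]
  Insert 9 (step 8): P = [1, 3, 4, 9] / [5, 6, 7] / [8];  Q = [1, 2, 4, 8] / [3, 5, 7] / [6]
  Insert 2 (step 9): P = [1, 2, 4, 9] / [3, 6, 7] / [5] / [8];  Q = [1, 2, 4, 8] / [3, 5, 7] / [6] / [9]
Final shape: (4, 3, 1, 1).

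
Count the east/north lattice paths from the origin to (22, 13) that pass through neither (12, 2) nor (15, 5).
Number of paths = 1356184104

Inclusion–exclusion. Total paths: C(35, 22) = 1476337800. Through P₁: C(14, 12)·C(21, 10) = 32097156. Through P₂: C(20, 15)·C(15, 7) = 99768240. Since P₁ is strictly southwest of P₂, a monotone path through both must visit P₁ then P₂; paths through both = C(14, 12)·C(6, 3)·C(15, 7) = 11711700. Avoid both = 1476337800 − 32097156 − 99768240 + 11711700 = 1356184104.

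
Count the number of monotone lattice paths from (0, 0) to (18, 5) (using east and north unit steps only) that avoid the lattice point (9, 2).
Number of paths = 21549

Total paths from (0, 0) to (18, 5): C(23, 18) = 33649. Paths through (9, 2): (paths (0, 0) → (9, 2)) × (paths (9, 2) → (18, 5)) = C(11, 9) · C(12, 9) = 55 · 220 = 12100. Avoidance count = 33649 − 12100 = 21549.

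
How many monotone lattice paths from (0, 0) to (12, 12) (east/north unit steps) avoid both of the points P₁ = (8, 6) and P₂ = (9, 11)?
Number of paths = 1473758

Inclusion–exclusion. Total paths: C(24, 12) = 2704156. Through P₁: C(14, 8)·C(10, 4) = 630630. Through P₂: C(20, 9)·C(4, 3) = 671840. Since P₁ is strictly southwest of P₂, a monotone path through both must visit P₁ then P₂; paths through both = C(14, 8)·C(6, 1)·C(4, 3) = 72072. Avoid both = 2704156 − 630630 − 671840 + 72072 = 1473758.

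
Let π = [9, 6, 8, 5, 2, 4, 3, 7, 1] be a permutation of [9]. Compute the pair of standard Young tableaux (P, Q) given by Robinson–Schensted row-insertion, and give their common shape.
P = [1, 3, 7] / [2, 8] / [4] / [5] / [6] / [9];  Q = [1, 3, 8] / [2, 6] / [4] / [5] / [7] / [9];  common shape = (3, 2, 1, 1, 1, 1)

Row-insert the values π_1, π_2, … into P one at a time, bumping the leftmost entry strictly greater than the inserted value down to the next row. The recording tableau Q records, in position (i, j), the step at which that cell was added to P.
  Insert 9 (step 1): P = [9];  Q = [1]
  Insert 6 (step 2): P = [6] / [9];  Q = [1] / [2]
  Insert 8 (step 3): P = [6, 8] / [9];  Q = [1, 3] / [2]
  Insert 5 (step 4): P = [5, 8] / [6] / [9];  Q = [1, 3] / [2] / [4]
  Insert 2 (step 5): P = [2, 8] / [5] / [6] / [9];  Q = [1, 3] / [2] / [4] / [5]
  Insert 4 (step 6): P = [2, 4] / [5, 8] / [6] / [9];  Q = [1, 3] / [2, 6] / [4] / [5]
  Insert 3 (step 7): P = [2, 3] / [4, 8] / [5] / [6] / [9];  Q = [1, 3] / [2, 6] / [4] / [5] / [7]
  Insert 7 (step 8): P = [2, 3, 7] / [4, 8] / [5] / [6] / [9];  Q = [1, 3, 8] / [2, 6] / [4] / [5] / [7]
  Insert 1 (step 9): P = [1, 3, 7] / [2, 8] / [4] / [5] / [6] / [9];  Q = [1, 3, 8] / [2, 6] / [4] / [5] / [7] / [9]
Final shape: (3, 2, 1, 1, 1, 1).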